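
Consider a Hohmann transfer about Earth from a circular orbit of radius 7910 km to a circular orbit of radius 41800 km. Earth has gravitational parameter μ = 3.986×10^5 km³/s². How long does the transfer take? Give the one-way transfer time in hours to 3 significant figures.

Transfer-ellipse semi-major axis a_t = (r₁ + r₂)/2 = (7910 + 41800)/2 = 24855 km.
Transfer time t = π√(a_t³/μ) = π√((24855)³ / 3.986×10^5) = 19500 s.
Converting: 19500 s ÷ 3600 s/hour = 5.42 hours.

t = 5.42 hours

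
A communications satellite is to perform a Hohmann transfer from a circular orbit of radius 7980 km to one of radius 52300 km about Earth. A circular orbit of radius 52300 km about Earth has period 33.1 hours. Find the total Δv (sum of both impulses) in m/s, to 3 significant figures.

From Kepler's third law T² = 4π²r³/μ at r = 52300 km, T = 33.1 hours = 33.1 × 3600 s = 1.1916×10^5 s: μ = 4π²r³/T² = 3.97744×10^5 km³/s².
Semi-major axis of the transfer orbit: a_t = (7980 + 52300)/2 = 30140 km.
At r₁ the circular-orbit speed is v₁ = √(μ/r₁) = 7.060 km/s.
Transfer-orbit speed at r₁ (v² = μ(2/r − 1/a)): v_p = √[μ(2/r₁ − 1/a_t)] = 9.300 km/s.
First burn Δv₁ = |v_p − v₁| = 2.240 km/s.
Circular speed at r₂: v₂ = √(μ/r₂) = 2.758 km/s.
Transfer-orbit speed at r₂: v_a = √[μ(2/r₂ − 1/a_t)] = 1.419 km/s.
Second burn Δv₂ = |v₂ − v_a| = 1.339 km/s.
Δv = Δv₁ + Δv₂ = 2.240 + 1.339 = 3.579 km/s.

Δv = 3580 m/s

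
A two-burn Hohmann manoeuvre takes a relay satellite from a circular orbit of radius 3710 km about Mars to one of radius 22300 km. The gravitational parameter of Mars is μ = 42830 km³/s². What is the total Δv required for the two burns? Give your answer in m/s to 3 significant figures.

Semi-major axis of the transfer orbit: a_t = (3710 + 22300)/2 = 13005 km.
At r₁ the circular-orbit speed is v₁ = √(μ/r₁) = 3.3977 km/s.
Transfer-orbit speed at r₁ (vis-viva): v_p = √[μ(2/r₁ − 1/a_t)] = 4.4492 km/s.
First burn Δv₁ = |v_p − v₁| = 1.0515 km/s.
At r₂, v₂ = √(μ/r₂) = 1.38587 km/s.
Transfer-orbit speed at r₂: v_a = √[μ(2/r₂ − 1/a_t)] = 0.740207 km/s.
Second burn Δv₂ = |v₂ − v_a| = 0.64566 km/s.
Δv = Δv₁ + Δv₂ = 1.0515 + 0.64566 = 1.697 km/s.

Δv = 1700 m/s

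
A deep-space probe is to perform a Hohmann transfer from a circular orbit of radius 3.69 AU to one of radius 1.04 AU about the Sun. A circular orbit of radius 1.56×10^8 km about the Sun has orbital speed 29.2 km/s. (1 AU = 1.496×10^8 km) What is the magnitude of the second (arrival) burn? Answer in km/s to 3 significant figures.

Δv₂ = 7.28 km/s

From the circular-orbit relation v² = μ/r at r = 1.56×10^8 km: μ = v²r = (29.2)² × 1.56×10^8 = 1.33012×10^11 km³/s².
In km: r₁ = 3.69 × 1.496×10^8 = 5.52024×10^8 km; r₂ = 1.04 × 1.496×10^8 = 1.55584×10^8 km.
The Hohmann ellipse has a_t = (r₁ + r₂)/2 = 3.53804×10^8 km.
On the circular orbit at r = 1.55584×10^8 km, v_c = √(μ/r) = 29.239 km/s.
Vis-viva on the transfer ellipse at r = 1.55584×10^8 km gives v_t = √[μ(2/r − 1/a_t)] = 36.522 km/s.
Δv₂ = |v_t − v_c| = |36.522 − 29.239| = 7.283 km/s.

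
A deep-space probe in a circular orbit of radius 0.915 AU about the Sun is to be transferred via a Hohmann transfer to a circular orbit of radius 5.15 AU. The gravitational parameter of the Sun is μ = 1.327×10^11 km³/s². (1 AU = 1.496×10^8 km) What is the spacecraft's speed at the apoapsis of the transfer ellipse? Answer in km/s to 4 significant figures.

In km: r₁ = 0.915 × 1.496×10^8 = 1.36884×10^8 km; r₂ = 5.15 × 1.496×10^8 = 7.7044×10^8 km.
Semi-major axis of the transfer orbit: a_t = (1.36884×10^8 + 7.7044×10^8)/2 = 4.53662×10^8 km.
The apoapsis of the transfer ellipse is at r = 7.7044×10^8 km.
Applying v² = μ(2/r − 1/a_t): v = 7.209 km/s.

v = 7.209 km/s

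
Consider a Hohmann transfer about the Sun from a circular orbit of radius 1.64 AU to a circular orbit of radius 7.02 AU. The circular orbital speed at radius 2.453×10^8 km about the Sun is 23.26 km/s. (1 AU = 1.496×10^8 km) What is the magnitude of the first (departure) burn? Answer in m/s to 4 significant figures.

From the circular-orbit relation v² = μ/r at r = 2.453×10^8 km: μ = v²r = (23.26)² × 2.453×10^8 = 1.32714×10^11 km³/s².
In km: r₁ = 1.64 × 1.496×10^8 = 2.45344×10^8 km; r₂ = 7.02 × 1.496×10^8 = 1.050192×10^9 km.
Transfer-ellipse semi-major axis a_t = (r₁ + r₂)/2 = (2.45344×10^8 + 1.050192×10^9)/2 = 6.47768×10^8 km.
On the circular orbit at r = 2.45344×10^8 km, v_c = √(μ/r) = 23.258 km/s.
Vis-viva on the transfer ellipse at r = 2.45344×10^8 km gives v_t = √[μ(2/r − 1/a_t)] = 29.614 km/s.
Δv₁ = |v_t − v_c| = |29.614 − 23.258| = 6.356 km/s.

Δv₁ = 6356 m/s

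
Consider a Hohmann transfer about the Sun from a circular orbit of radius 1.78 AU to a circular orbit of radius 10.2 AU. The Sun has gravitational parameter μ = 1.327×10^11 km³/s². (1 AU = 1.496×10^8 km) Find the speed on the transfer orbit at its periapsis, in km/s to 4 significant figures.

In km: r₁ = 1.78 × 1.496×10^8 = 2.66288×10^8 km; r₂ = 10.2 × 1.496×10^8 = 1.52592×10^9 km.
Semi-major axis of the transfer orbit: a_t = (2.66288×10^8 + 1.52592×10^9)/2 = 8.96104×10^8 km.
The periapsis of the transfer ellipse is at r = 2.66288×10^8 km.
Vis-viva: v = √[μ(2/r − 1/a_t)] = √[1.327×10^11 × (2/2.66288×10^8 − 1/8.96104×10^8)] = 29.13 km/s.

v = 29.13 km/s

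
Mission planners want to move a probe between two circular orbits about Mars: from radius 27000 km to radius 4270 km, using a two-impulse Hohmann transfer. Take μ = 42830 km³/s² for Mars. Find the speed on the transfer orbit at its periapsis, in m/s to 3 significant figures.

Transfer-ellipse semi-major axis a_t = (r₁ + r₂)/2 = (27000 + 4270)/2 = 15635 km.
At periapsis, r = 4270 km.
Applying v² = μ(2/r − 1/a_t): v = 4.162 km/s.

v = 4160 m/s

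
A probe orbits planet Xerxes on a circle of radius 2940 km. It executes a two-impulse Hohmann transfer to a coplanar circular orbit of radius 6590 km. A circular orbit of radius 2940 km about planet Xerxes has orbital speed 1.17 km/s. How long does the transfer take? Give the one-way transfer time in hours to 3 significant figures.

t = 4.52 hours

From the circular-orbit relation v² = μ/r at r = 2940 km: μ = v²r = (1.17)² × 2940 = 4024.57 km³/s².
Semi-major axis of the transfer orbit: a_t = (2940 + 6590)/2 = 4765 km.
By Kepler's third law the transfer-orbit period is T = 2π√(a_t³/μ), so t = T/2 = 16289 s.
Converting: 16289 s ÷ 3600 s/hour = 4.52 hours.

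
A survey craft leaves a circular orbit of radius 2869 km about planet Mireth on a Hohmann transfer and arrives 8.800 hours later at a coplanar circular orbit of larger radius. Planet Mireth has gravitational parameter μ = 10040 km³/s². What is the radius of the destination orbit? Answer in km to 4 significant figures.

Transfer time t = 8.800 hours = 31680 s, and t = π√(a_t³/μ).
So a_t = (μ t²/π²)^(1/3) = (10040 × (31680)² / π²)^(1/3) = 10069 km.
Since a_t = (r₁ + r₂)/2, r₂ = 2a_t − r₁ = 2×10069 − 2869 = 17269 km.

r₂ = 17270 km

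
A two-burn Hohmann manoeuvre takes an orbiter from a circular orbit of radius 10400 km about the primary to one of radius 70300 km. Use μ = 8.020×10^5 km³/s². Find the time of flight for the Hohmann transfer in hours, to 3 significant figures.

Transfer-ellipse semi-major axis a_t = (r₁ + r₂)/2 = (10400 + 70300)/2 = 40350 km.
Transfer time t = π√(a_t³/μ) = π√((40350)³ / 8.020×10^5) = 28430 s.
Converting: 28430 s ÷ 3600 s/hour = 7.90 hours.

t = 7.90 hours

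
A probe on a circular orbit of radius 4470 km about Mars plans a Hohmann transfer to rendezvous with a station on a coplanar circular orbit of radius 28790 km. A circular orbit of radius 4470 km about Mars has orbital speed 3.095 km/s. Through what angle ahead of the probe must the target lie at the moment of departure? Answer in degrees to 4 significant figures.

φ = 101.0°

From the circular-orbit relation v² = μ/r at r = 4470 km: μ = v²r = (3.095)² × 4470 = 42818.2 km³/s².
Semi-major axis of the transfer orbit: a_t = (4470 + 28790)/2 = 16630 km.
Transfer time t = π√(a_t³/μ) = 32560 s.
Target angular speed ω₂ = √(μ/r₂³) = 4.236×10^-5 rad/s.
Angle swept by the target during transfer: ω₂·t = 1.3792 rad = 79.02°.
The probe traverses 180° on the transfer ellipse, so the target must lead by 180° − 79.02° = 101.0°.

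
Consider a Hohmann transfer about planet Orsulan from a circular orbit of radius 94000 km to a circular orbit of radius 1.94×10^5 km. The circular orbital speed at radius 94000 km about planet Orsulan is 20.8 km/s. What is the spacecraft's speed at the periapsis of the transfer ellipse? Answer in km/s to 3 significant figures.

v = 24.1 km/s

From the circular-orbit relation v² = μ/r at r = 94000 km: μ = v²r = (20.8)² × 94000 = 4.06682×10^7 km³/s².
Transfer-ellipse semi-major axis a_t = (r₁ + r₂)/2 = (94000 + 1.940×10^5)/2 = 1.440×10^5 km.
At periapsis, r = 94000 km.
Vis-viva: v = √[μ(2/r − 1/a_t)] = √[4.06682×10^7 × (2/94000 − 1/1.440×10^5)] = 24.14 km/s.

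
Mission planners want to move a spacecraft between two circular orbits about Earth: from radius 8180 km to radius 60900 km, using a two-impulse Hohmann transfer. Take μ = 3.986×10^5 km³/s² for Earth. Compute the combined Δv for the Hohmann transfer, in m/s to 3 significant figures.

Δv = 3600 m/s

Semi-major axis of the transfer orbit: a_t = (8180 + 60900)/2 = 34540 km.
At r₁ the circular-orbit speed is v₁ = √(μ/r₁) = 6.98059 km/s.
On the transfer ellipse at r₁, vis-viva gives v_p = √[μ(2/r₁ − 1/a_t)] = 9.26914 km/s.
First burn Δv₁ = |v_p − v₁| = 2.289 km/s.
At r₂, v₂ = √(μ/r₂) = 2.558 km/s.
Transfer-orbit speed at r₂: v_a = √[μ(2/r₂ − 1/a_t)] = 1.245 km/s.
Second burn Δv₂ = |v₂ − v_a| = 1.313 km/s.
Δv = Δv₁ + Δv₂ = 2.289 + 1.313 = 3.602 km/s.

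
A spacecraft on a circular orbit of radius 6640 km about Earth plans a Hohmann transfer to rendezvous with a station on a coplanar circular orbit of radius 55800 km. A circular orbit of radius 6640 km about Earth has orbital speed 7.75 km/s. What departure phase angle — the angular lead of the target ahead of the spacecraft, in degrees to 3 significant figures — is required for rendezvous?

From the circular-orbit relation v² = μ/r at r = 6640 km: μ = v²r = (7.75)² × 6640 = 3.98815×10^5 km³/s².
Semi-major axis of the transfer orbit: a_t = (6640 + 55800)/2 = 31220 km.
The half-period of the transfer ellipse is t = π√(a_t³/μ) = 27442 s.
Target angular speed ω₂ = √(μ/r₂³) = 4.7911×10^-5 rad/s.
Angle swept by the target during transfer: ω₂·t = 1.3148 rad = 75.33°.
Arrival is 180° from departure on the ellipse, so φ = 180° − 75.33° = 105°.

φ = 105°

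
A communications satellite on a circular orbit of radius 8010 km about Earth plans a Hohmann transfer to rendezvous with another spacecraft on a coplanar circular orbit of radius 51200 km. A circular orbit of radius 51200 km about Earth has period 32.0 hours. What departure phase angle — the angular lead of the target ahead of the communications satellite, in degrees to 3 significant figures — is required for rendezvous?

From Kepler's third law T² = 4π²r³/μ at r = 51200 km, T = 32.0 hours = 32.0 × 3600 s = 1.152×10^5 s: μ = 4π²r³/T² = 3.99268×10^5 km³/s².
Semi-major axis of the transfer orbit: a_t = (8010 + 51200)/2 = 29605 km.
Transfer time t = π√(a_t³/μ) = 25326 s.
The target's mean motion on its circular orbit is ω₂ = √(μ/r₂³) = 5.4542×10^-5 rad/s.
Angle swept by the target during transfer: ω₂·t = 1.3813 rad = 79.14°.
The communications satellite traverses 180° on the transfer ellipse, so the target must lead by 180° − 79.14° = 101°.

φ = 101°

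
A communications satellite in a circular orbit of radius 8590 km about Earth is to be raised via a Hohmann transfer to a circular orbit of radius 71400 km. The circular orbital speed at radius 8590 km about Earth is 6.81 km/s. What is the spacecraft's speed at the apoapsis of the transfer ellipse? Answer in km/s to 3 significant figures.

v = 1.09 km/s

From the circular-orbit relation v² = μ/r at r = 8590 km: μ = v²r = (6.81)² × 8590 = 3.98371×10^5 km³/s².
Semi-major axis of the transfer orbit: a_t = (8590 + 71400)/2 = 39995 km.
The apoapsis of the transfer ellipse is at r = 71400 km.
Vis-viva: v = √[μ(2/r − 1/a_t)] = √[3.98371×10^5 × (2/71400 − 1/39995)] = 1.095 km/s.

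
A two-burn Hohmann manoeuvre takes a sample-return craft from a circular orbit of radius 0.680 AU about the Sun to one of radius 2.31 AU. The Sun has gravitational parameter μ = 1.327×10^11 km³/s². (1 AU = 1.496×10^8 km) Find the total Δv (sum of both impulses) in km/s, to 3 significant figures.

In km: r₁ = 0.680 × 1.496×10^8 = 1.01728×10^8 km; r₂ = 2.31 × 1.496×10^8 = 3.45576×10^8 km.
Transfer-ellipse semi-major axis a_t = (r₁ + r₂)/2 = (1.01728×10^8 + 3.45576×10^8)/2 = 2.23652×10^8 km.
At r₁ the circular-orbit speed is v₁ = √(μ/r₁) = 36.117 km/s.
On the transfer ellipse at r₁, v² = μ(2/r − 1/a) gives v_p = √[μ(2/r₁ − 1/a_t)] = 44.895 km/s.
First burn Δv₁ = |v_p − v₁| = 8.778 km/s.
Circular speed at r₂: v₂ = √(μ/r₂) = 19.60 km/s.
Transfer-orbit speed at r₂: v_a = √[μ(2/r₂ − 1/a_t)] = 13.22 km/s.
Second burn Δv₂ = |v₂ − v_a| = 6.380 km/s.
Total Δv = Δv₁ + Δv₂ = 15.16 km/s.

Δv = 15.2 km/s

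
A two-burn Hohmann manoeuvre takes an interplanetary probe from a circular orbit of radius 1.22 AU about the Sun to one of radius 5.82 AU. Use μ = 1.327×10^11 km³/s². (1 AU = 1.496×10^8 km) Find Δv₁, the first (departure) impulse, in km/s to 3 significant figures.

In km: r₁ = 1.22 × 1.496×10^8 = 1.82512×10^8 km; r₂ = 5.82 × 1.496×10^8 = 8.70672×10^8 km.
Transfer-ellipse semi-major axis a_t = (r₁ + r₂)/2 = (1.82512×10^8 + 8.70672×10^8)/2 = 5.26592×10^8 km.
On the circular orbit at r = 1.82512×10^8 km, v_c = √(μ/r) = 26.964 km/s.
Vis-viva on the transfer ellipse at r = 1.82512×10^8 km gives v_t = √[μ(2/r − 1/a_t)] = 34.672 km/s.
Δv₁ = |v_t − v_c| = |34.672 − 26.964| = 7.708 km/s.

Δv₁ = 7.71 km/s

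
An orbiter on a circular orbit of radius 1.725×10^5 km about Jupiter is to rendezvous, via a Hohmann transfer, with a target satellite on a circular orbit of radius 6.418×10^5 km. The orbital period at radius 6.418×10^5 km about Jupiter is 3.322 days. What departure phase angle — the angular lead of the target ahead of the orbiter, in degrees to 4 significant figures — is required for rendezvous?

From Kepler's third law T² = 4π²r³/μ at r = 6.418×10^5 km, T = 3.322 days = 3.322 × 86400 s = 2.870208×10^5 s: μ = 4π²r³/T² = 1.26687×10^8 km³/s².
Transfer-ellipse semi-major axis a_t = (r₁ + r₂)/2 = (1.725×10^5 + 6.418×10^5)/2 = 4.0715×10^5 km.
The half-period of the transfer ellipse is t = π√(a_t³/μ) = 72513 s.
Target angular speed ω₂ = √(μ/r₂³) = 2.1891×10^-5 rad/s.
Angle swept by the target during transfer: ω₂·t = 1.5874 rad = 90.95°.
Arrival is 180° from departure on the ellipse, so φ = 180° − 90.95° = 89.05°.

φ = 89.05°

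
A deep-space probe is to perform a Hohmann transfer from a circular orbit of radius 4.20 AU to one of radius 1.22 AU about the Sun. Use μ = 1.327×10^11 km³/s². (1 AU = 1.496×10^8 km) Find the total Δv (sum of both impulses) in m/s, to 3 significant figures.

In km: r₁ = 4.20 × 1.496×10^8 = 6.2832×10^8 km; r₂ = 1.22 × 1.496×10^8 = 1.82512×10^8 km.
Semi-major axis of the transfer orbit: a_t = (6.2832×10^8 + 1.82512×10^8)/2 = 4.05416×10^8 km.
Circular speed at r₁: v₁ = √(μ/r₁) = √(1.327×10^11/6.2832×10^8) = 14.533 km/s.
Transfer-orbit speed at r₁ (vis-viva): v_a = √[μ(2/r₁ − 1/a_t)] = 9.7508 km/s.
First burn Δv₁ = |v_a − v₁| = 4.782 km/s.
At r₂, v₂ = √(μ/r₂) = 26.964 km/s.
Transfer-orbit speed at r₂: v_p = √[μ(2/r₂ − 1/a_t)] = 33.568 km/s.
Second burn Δv₂ = |v₂ − v_p| = 6.604 km/s.
Total Δv = Δv₁ + Δv₂ = 11.39 km/s.

Δv = 11400 m/s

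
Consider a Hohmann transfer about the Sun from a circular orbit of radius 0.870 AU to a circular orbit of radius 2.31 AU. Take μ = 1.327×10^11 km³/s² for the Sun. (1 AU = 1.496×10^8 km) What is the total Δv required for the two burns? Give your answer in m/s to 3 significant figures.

Δv = 11700 m/s

In km: r₁ = 0.870 × 1.496×10^8 = 1.30152×10^8 km; r₂ = 2.31 × 1.496×10^8 = 3.45576×10^8 km.
The Hohmann ellipse has a_t = (r₁ + r₂)/2 = 2.37864×10^8 km.
At r₁ the circular-orbit speed is v₁ = √(μ/r₁) = 31.931 km/s.
On the transfer ellipse at r₁, v² = μ(2/r − 1/a) gives v_p = √[μ(2/r₁ − 1/a_t)] = 38.487 km/s.
First burn Δv₁ = |v_p − v₁| = 6.556 km/s.
Circular speed at r₂: v₂ = √(μ/r₂) = 19.596 km/s.
Transfer-orbit speed at r₂: v_a = √[μ(2/r₂ − 1/a_t)] = 14.495 km/s.
Second burn Δv₂ = |v₂ − v_a| = 5.101 km/s.
Δv = Δv₁ + Δv₂ = 6.556 + 5.101 = 11.66 km/s.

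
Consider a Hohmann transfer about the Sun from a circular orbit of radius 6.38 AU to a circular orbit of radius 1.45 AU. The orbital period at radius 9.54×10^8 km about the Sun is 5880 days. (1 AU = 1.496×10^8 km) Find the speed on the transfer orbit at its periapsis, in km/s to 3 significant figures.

From Kepler's third law T² = 4π²r³/μ at r = 9.54×10^8 km, T = 5880 days = 5880 × 86400 s = 5.08032×10^8 s: μ = 4π²r³/T² = 1.32808×10^11 km³/s².
In km: r₁ = 6.38 × 1.496×10^8 = 9.54448×10^8 km; r₂ = 1.45 × 1.496×10^8 = 2.1692×10^8 km.
Semi-major axis of the transfer orbit: a_t = (9.54448×10^8 + 2.1692×10^8)/2 = 5.85684×10^8 km.
At periapsis, r = 2.1692×10^8 km.
Applying v² = μ(2/r − 1/a_t): v = 31.59 km/s.

v = 31.6 km/s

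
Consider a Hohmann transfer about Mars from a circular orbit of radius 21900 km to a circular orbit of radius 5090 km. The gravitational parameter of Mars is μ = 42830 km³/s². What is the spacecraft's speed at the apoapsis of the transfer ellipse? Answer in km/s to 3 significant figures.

v = 0.859 km/s

The Hohmann ellipse has a_t = (r₁ + r₂)/2 = 13495 km.
The apoapsis of the transfer ellipse is at r = 21900 km.
From the vis-viva equation, v = √[μ(2/r − 1/a_t)] = 0.8589 km/s.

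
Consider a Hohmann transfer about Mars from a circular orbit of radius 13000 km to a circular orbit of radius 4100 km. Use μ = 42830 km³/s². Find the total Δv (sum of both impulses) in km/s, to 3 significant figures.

Δv = 1.31 km/s

The Hohmann ellipse has a_t = (r₁ + r₂)/2 = 8550 km.
At r₁ the circular-orbit speed is v₁ = √(μ/r₁) = 1.81511 km/s.
On the transfer ellipse at r₁, vis-viva gives v_a = √[μ(2/r₁ − 1/a_t)] = 1.25693 km/s.
First burn Δv₁ = |v_a − v₁| = 0.55818 km/s.
Circular speed at r₂: v₂ = √(μ/r₂) = 3.23208 km/s.
Transfer-orbit speed at r₂: v_p = √[μ(2/r₂ − 1/a_t)] = 3.98539 km/s.
Second burn Δv₂ = |v₂ − v_p| = 0.75331 km/s.
Total Δv = Δv₁ + Δv₂ = 1.311 km/s.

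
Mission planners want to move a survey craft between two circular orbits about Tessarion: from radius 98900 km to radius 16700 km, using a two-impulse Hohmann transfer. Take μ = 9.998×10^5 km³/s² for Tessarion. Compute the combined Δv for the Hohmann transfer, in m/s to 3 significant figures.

Δv = 3850 m/s

Semi-major axis of the transfer orbit: a_t = (98900 + 16700)/2 = 57800 km.
Circular speed at r₁: v₁ = √(μ/r₁) = √(9.998×10^5/98900) = 3.179 km/s.
Transfer-orbit speed at r₁ (vis-viva): v_a = √[μ(2/r₁ − 1/a_t)] = 1.709 km/s.
First burn Δv₁ = |v_a − v₁| = 1.470 km/s.
Circular speed at r₂: v₂ = √(μ/r₂) = 7.73746 km/s.
Transfer-orbit speed at r₂: v_p = √[μ(2/r₂ − 1/a_t)] = 10.1212 km/s.
Second burn Δv₂ = |v₂ − v_p| = 2.384 km/s.
Δv = Δv₁ + Δv₂ = 1.470 + 2.384 = 3.854 km/s.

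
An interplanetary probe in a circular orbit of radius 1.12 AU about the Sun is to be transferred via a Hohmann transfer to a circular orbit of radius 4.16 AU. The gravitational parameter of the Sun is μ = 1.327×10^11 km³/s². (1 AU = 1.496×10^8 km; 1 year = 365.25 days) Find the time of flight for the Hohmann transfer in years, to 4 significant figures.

t = 2.145 years

In km: r₁ = 1.12 × 1.496×10^8 = 1.67552×10^8 km; r₂ = 4.16 × 1.496×10^8 = 6.22336×10^8 km.
The Hohmann ellipse has a_t = (r₁ + r₂)/2 = 3.94944×10^8 km.
By Kepler's third law the transfer-orbit period is T = 2π√(a_t³/μ), so t = T/2 = 6.769×10^7 s.
Converting: 6.769×10^7 s ÷ 3.15576×10^7 s/year (365.25 × 86400) = 2.145 years.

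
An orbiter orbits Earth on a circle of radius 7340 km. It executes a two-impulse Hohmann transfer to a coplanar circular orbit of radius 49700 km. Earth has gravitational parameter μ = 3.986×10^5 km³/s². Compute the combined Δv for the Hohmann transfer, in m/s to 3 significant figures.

The Hohmann ellipse has a_t = (r₁ + r₂)/2 = 28520 km.
At r₁ the circular-orbit speed is v₁ = √(μ/r₁) = 7.369 km/s.
On the transfer ellipse at r₁, vis-viva gives v_p = √[μ(2/r₁ − 1/a_t)] = 9.728 km/s.
First burn Δv₁ = |v_p − v₁| = 2.359 km/s.
At r₂, v₂ = √(μ/r₂) = 2.832 km/s.
Transfer-orbit speed at r₂: v_a = √[μ(2/r₂ − 1/a_t)] = 1.437 km/s.
Second burn Δv₂ = |v₂ − v_a| = 1.395 km/s.
Δv = Δv₁ + Δv₂ = 2.359 + 1.395 = 3.754 km/s.

Δv = 3750 m/s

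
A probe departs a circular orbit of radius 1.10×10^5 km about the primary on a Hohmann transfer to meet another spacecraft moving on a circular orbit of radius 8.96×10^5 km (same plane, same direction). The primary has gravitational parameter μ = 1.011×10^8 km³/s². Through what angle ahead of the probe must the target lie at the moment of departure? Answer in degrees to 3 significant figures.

The Hohmann ellipse has a_t = (r₁ + r₂)/2 = 5.030×10^5 km.
Transfer time t = π√(a_t³/μ) = 1.1146×10^5 s.
The target's mean motion on its circular orbit is ω₂ = √(μ/r₂³) = 1.1855×10^-5 rad/s.
Angle swept by the target during transfer: ω₂·t = 1.3214 rad = 75.71°.
The probe traverses 180° on the transfer ellipse, so the target must lead by 180° − 75.71° = 104°.

φ = 104°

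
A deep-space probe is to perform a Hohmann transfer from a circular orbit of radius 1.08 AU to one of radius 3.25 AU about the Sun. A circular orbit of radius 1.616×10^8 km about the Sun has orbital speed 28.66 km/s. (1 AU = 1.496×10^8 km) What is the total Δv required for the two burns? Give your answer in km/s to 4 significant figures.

From the circular-orbit relation v² = μ/r at r = 1.616×10^8 km: μ = v²r = (28.66)² × 1.616×10^8 = 1.32738×10^11 km³/s².
In km: r₁ = 1.08 × 1.496×10^8 = 1.61568×10^8 km; r₂ = 3.25 × 1.496×10^8 = 4.862×10^8 km.
Transfer-ellipse semi-major axis a_t = (r₁ + r₂)/2 = (1.61568×10^8 + 4.862×10^8)/2 = 3.23884×10^8 km.
Circular speed at r₁: v₁ = √(μ/r₁) = √(1.32738×10^11/1.61568×10^8) = 28.663 km/s.
On the transfer ellipse at r₁, v² = μ(2/r − 1/a) gives v_p = √[μ(2/r₁ − 1/a_t)] = 35.118 km/s.
First burn Δv₁ = |v_p − v₁| = 6.455 km/s.
At r₂, v₂ = √(μ/r₂) = 16.523 km/s.
Transfer-orbit speed at r₂: v_a = √[μ(2/r₂ − 1/a_t)] = 11.670 km/s.
Second burn Δv₂ = |v₂ − v_a| = 4.853 km/s.
Δv = Δv₁ + Δv₂ = 6.455 + 4.853 = 11.31 km/s.

Δv = 11.31 km/s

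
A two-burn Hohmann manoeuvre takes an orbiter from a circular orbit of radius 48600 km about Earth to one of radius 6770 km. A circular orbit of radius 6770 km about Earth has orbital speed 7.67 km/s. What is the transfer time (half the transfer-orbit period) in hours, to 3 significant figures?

From the circular-orbit relation v² = μ/r at r = 6770 km: μ = v²r = (7.67)² × 6770 = 3.98272×10^5 km³/s².
The Hohmann ellipse has a_t = (r₁ + r₂)/2 = 27685 km.
Half the transfer-orbit period gives t = π√(a_t³/μ) = 22930 s.
Converting: 22930 s ÷ 3600 s/hour = 6.37 hours.

t = 6.37 hours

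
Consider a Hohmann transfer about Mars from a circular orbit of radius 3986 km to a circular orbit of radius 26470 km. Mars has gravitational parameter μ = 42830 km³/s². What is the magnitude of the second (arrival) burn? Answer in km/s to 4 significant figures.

The Hohmann ellipse has a_t = (r₁ + r₂)/2 = 15228 km.
On the circular orbit at r = 26470 km, v_c = √(μ/r) = 1.272 km/s.
Vis-viva on the transfer ellipse at r = 26470 km gives v_t = √[μ(2/r − 1/a_t)] = 0.6508 km/s.
Δv₂ = |v_t − v_c| = |0.6508 − 1.272| = 0.6212 km/s.

Δv₂ = 0.6212 km/s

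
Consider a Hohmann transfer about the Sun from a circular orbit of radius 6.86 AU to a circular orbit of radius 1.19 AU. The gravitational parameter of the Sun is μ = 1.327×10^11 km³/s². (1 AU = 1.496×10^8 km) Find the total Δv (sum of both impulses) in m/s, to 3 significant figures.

In km: r₁ = 6.86 × 1.496×10^8 = 1.026256×10^9 km; r₂ = 1.19 × 1.496×10^8 = 1.78024×10^8 km.
Semi-major axis of the transfer orbit: a_t = (1.026256×10^9 + 1.78024×10^8)/2 = 6.0214×10^8 km.
Circular speed at r₁: v₁ = √(μ/r₁) = √(1.327×10^11/1.026256×10^9) = 11.371 km/s.
Transfer-orbit speed at r₁ (vis-viva): v_a = √[μ(2/r₁ − 1/a_t)] = 6.1830 km/s.
First burn Δv₁ = |v_a − v₁| = 5.188 km/s.
Circular speed at r₂: v₂ = √(μ/r₂) = 27.302 km/s.
Transfer-orbit speed at r₂: v_p = √[μ(2/r₂ − 1/a_t)] = 35.643 km/s.
Second burn Δv₂ = |v₂ − v_p| = 8.341 km/s.
Total Δv = Δv₁ + Δv₂ = 13.53 km/s.

Δv = 13500 m/s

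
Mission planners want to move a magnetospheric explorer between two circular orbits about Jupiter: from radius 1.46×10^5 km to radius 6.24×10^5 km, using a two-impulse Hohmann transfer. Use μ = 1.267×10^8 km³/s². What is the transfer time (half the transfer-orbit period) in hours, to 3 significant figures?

t = 18.5 hours

Semi-major axis of the transfer orbit: a_t = (1.460×10^5 + 6.240×10^5)/2 = 3.850×10^5 km.
Half the transfer-orbit period gives t = π√(a_t³/μ) = 66670 s.
Converting: 66670 s ÷ 3600 s/hour = 18.5 hours.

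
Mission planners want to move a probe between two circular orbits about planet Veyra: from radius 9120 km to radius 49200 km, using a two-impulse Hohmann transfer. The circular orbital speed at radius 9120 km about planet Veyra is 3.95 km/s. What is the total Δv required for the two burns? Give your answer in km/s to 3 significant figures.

From the circular-orbit relation v² = μ/r at r = 9120 km: μ = v²r = (3.95)² × 9120 = 1.42295×10^5 km³/s².
The Hohmann ellipse has a_t = (r₁ + r₂)/2 = 29160 km.
At r₁ the circular-orbit speed is v₁ = √(μ/r₁) = 3.9500 km/s.
On the transfer ellipse at r₁, v² = μ(2/r − 1/a) gives v_p = √[μ(2/r₁ − 1/a_t)] = 5.1308 km/s.
First burn Δv₁ = |v_p − v₁| = 1.1808 km/s.
Circular speed at r₂: v₂ = √(μ/r₂) = 1.70064 km/s.
Transfer-orbit speed at r₂: v_a = √[μ(2/r₂ − 1/a_t)] = 0.951077 km/s.
Second burn Δv₂ = |v₂ − v_a| = 0.74956 km/s.
Total Δv = Δv₁ + Δv₂ = 1.930 km/s.

Δv = 1.93 km/s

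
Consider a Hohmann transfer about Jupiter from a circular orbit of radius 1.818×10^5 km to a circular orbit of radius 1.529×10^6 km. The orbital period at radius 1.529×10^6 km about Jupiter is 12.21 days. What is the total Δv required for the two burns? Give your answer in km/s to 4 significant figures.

From Kepler's third law T² = 4π²r³/μ at r = 1.529×10^6 km, T = 12.21 days = 12.21 × 86400 s = 1.054944×10^6 s: μ = 4π²r³/T² = 1.26801×10^8 km³/s².
Transfer-ellipse semi-major axis a_t = (r₁ + r₂)/2 = (1.818×10^5 + 1.529×10^6)/2 = 8.554×10^5 km.
At r₁ the circular-orbit speed is v₁ = √(μ/r₁) = 26.410 km/s.
Transfer-orbit speed at r₁ (vis-viva): v_p = √[μ(2/r₁ − 1/a_t)] = 35.309 km/s.
First burn Δv₁ = |v_p − v₁| = 8.899 km/s.
Circular speed at r₂: v₂ = √(μ/r₂) = 9.1066 km/s.
Transfer-orbit speed at r₂: v_a = √[μ(2/r₂ − 1/a_t)] = 4.1983 km/s.
Second burn Δv₂ = |v₂ − v_a| = 4.908 km/s.
Δv = Δv₁ + Δv₂ = 8.899 + 4.908 = 13.81 km/s.

Δv = 13.81 km/s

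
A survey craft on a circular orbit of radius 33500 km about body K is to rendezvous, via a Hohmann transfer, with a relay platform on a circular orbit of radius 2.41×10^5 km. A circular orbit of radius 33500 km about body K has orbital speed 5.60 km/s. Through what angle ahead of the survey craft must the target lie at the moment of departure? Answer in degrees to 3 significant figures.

φ = 103°

From the circular-orbit relation v² = μ/r at r = 33500 km: μ = v²r = (5.60)² × 33500 = 1.05056×10^6 km³/s².
Transfer-ellipse semi-major axis a_t = (r₁ + r₂)/2 = (33500 + 2.410×10^5)/2 = 1.3725×10^5 km.
Transfer time t = π√(a_t³/μ) = 1.5585×10^5 s.
The target's mean motion on its circular orbit is ω₂ = √(μ/r₂³) = 8.6633×10^-6 rad/s.
Angle swept by the target during transfer: ω₂·t = 1.3502 rad = 77.36°.
The survey craft traverses 180° on the transfer ellipse, so the target must lead by 180° − 77.36° = 103°.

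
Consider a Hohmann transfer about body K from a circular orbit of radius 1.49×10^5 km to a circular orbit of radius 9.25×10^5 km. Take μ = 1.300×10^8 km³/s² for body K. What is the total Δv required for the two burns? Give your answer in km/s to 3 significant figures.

Δv = 14.8 km/s

Transfer-ellipse semi-major axis a_t = (r₁ + r₂)/2 = (1.490×10^5 + 9.250×10^5)/2 = 5.370×10^5 km.
At r₁ the circular-orbit speed is v₁ = √(μ/r₁) = 29.538 km/s.
Transfer-orbit speed at r₁ (vis-viva equation): v_p = √[μ(2/r₁ − 1/a_t)] = 38.767 km/s.
First burn Δv₁ = |v_p − v₁| = 9.229 km/s.
At r₂, v₂ = √(μ/r₂) = 11.855 km/s.
Transfer-orbit speed at r₂: v_a = √[μ(2/r₂ − 1/a_t)] = 6.2446 km/s.
Second burn Δv₂ = |v₂ − v_a| = 5.610 km/s.
Δv = Δv₁ + Δv₂ = 9.229 + 5.610 = 14.84 km/s.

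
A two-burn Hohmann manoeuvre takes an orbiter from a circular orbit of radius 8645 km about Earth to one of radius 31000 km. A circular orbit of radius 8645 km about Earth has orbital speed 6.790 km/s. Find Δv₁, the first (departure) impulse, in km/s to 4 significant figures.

From the circular-orbit relation v² = μ/r at r = 8645 km: μ = v²r = (6.790)² × 8645 = 3.98570×10^5 km³/s².
The Hohmann ellipse has a_t = (r₁ + r₂)/2 = 19822.5 km.
Circular speed at r = 8645 km: v_c = √(μ/r) = 6.790 km/s.
Vis-viva on the transfer ellipse at r = 8645 km gives v_t = √[μ(2/r − 1/a_t)] = 8.491 km/s.
Δv₁ = |v_t − v_c| = |8.491 − 6.790| = 1.701 km/s.

Δv₁ = 1.701 km/s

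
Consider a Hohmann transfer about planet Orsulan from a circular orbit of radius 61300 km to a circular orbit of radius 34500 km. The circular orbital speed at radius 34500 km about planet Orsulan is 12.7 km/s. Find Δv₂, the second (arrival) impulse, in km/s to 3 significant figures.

Δv₂ = 1.67 km/s

From the circular-orbit relation v² = μ/r at r = 34500 km: μ = v²r = (12.7)² × 34500 = 5.56450×10^6 km³/s².
The Hohmann ellipse has a_t = (r₁ + r₂)/2 = 47900 km.
Circular speed at r = 34500 km: v_c = √(μ/r) = 12.700 km/s.
Transfer-orbit speed at the same r (vis-viva, a = a_t): v_t = √[μ(2/r − 1/a_t)] = 14.367 km/s.
Δv₂ = |v_t − v_c| = |14.367 − 12.700| = 1.667 km/s.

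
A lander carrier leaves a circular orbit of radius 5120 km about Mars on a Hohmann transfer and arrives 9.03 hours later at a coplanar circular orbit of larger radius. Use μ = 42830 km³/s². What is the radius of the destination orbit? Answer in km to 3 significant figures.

r₂ = 28100 km

Transfer time t = 9.03 hours = 32508 s, and t = π√(a_t³/μ).
So a_t = (μ t²/π²)^(1/3) = (42830 × (32508)² / π²)^(1/3) = 16614 km.
Since a_t = (r₁ + r₂)/2, r₂ = 2a_t − r₁ = 2×16614 − 5120 = 28108 km.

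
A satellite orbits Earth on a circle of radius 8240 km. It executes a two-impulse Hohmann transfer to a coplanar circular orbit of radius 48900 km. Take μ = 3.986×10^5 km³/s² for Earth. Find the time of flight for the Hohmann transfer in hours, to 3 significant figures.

t = 6.67 hours

Semi-major axis of the transfer orbit: a_t = (8240 + 48900)/2 = 28570 km.
By Kepler's third law the transfer-orbit period is T = 2π√(a_t³/μ), so t = T/2 = 24029.6 s.
Converting: 24029.6 s ÷ 3600 s/hour = 6.67 hours.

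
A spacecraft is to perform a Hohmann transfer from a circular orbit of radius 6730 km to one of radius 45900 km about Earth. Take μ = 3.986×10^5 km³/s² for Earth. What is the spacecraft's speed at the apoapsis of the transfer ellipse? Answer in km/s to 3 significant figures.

Transfer-ellipse semi-major axis a_t = (r₁ + r₂)/2 = (6730 + 45900)/2 = 26315 km.
The apoapsis of the transfer ellipse is at r = 45900 km.
Applying v² = μ(2/r − 1/a_t): v = 1.490 km/s.

v = 1.49 km/s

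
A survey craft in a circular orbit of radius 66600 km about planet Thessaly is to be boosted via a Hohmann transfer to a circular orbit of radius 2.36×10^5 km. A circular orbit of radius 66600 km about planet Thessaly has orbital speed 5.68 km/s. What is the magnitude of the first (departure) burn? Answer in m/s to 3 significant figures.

Δv₁ = 1410 m/s

From the circular-orbit relation v² = μ/r at r = 66600 km: μ = v²r = (5.68)² × 66600 = 2.14868×10^6 km³/s².
Semi-major axis of the transfer orbit: a_t = (66600 + 2.360×10^5)/2 = 1.513×10^5 km.
On the circular orbit at r = 66600 km, v_c = √(μ/r) = 5.680 km/s.
Transfer-orbit speed at the same r (vis-viva, a = a_t): v_t = √[μ(2/r − 1/a_t)] = 7.094 km/s.
Δv₁ = |v_t − v_c| = |7.094 − 5.680| = 1.414 km/s.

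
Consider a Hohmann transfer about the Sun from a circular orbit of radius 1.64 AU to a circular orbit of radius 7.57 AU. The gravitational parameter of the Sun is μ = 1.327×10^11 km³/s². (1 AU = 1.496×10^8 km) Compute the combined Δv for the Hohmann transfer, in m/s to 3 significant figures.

In km: r₁ = 1.64 × 1.496×10^8 = 2.45344×10^8 km; r₂ = 7.57 × 1.496×10^8 = 1.132472×10^9 km.
Transfer-ellipse semi-major axis a_t = (r₁ + r₂)/2 = (2.45344×10^8 + 1.132472×10^9)/2 = 6.88908×10^8 km.
At r₁ the circular-orbit speed is v₁ = √(μ/r₁) = 23.257 km/s.
Transfer-orbit speed at r₁ (vis-viva equation): v_p = √[μ(2/r₁ − 1/a_t)] = 29.818 km/s.
First burn Δv₁ = |v_p − v₁| = 6.561 km/s.
At r₂, v₂ = √(μ/r₂) = 10.825 km/s.
Transfer-orbit speed at r₂: v_a = √[μ(2/r₂ − 1/a_t)] = 6.4599 km/s.
Second burn Δv₂ = |v₂ − v_a| = 4.365 km/s.
Δv = Δv₁ + Δv₂ = 6.561 + 4.365 = 10.93 km/s.

Δv = 10900 m/s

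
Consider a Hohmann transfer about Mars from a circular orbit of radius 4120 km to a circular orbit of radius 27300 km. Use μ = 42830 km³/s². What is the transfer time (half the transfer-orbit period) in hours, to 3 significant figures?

Transfer-ellipse semi-major axis a_t = (r₁ + r₂)/2 = (4120 + 27300)/2 = 15710 km.
Transfer time t = π√(a_t³/μ) = π√((15710)³ / 42830) = 29890 s.
Converting: 29890 s ÷ 3600 s/hour = 8.30 hours.

t = 8.30 hours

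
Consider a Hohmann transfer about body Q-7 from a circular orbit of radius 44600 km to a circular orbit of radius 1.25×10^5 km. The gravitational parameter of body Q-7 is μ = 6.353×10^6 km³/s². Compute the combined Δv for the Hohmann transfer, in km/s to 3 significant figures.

Δv = 4.51 km/s

The Hohmann ellipse has a_t = (r₁ + r₂)/2 = 84800 km.
At r₁ the circular-orbit speed is v₁ = √(μ/r₁) = 11.935 km/s.
Transfer-orbit speed at r₁ (vis-viva equation): v_p = √[μ(2/r₁ − 1/a_t)] = 14.490 km/s.
First burn Δv₁ = |v_p − v₁| = 2.555 km/s.
At r₂, v₂ = √(μ/r₂) = 7.129 km/s.
Transfer-orbit speed at r₂: v_a = √[μ(2/r₂ − 1/a_t)] = 5.170 km/s.
Second burn Δv₂ = |v₂ − v_a| = 1.959 km/s.
Total Δv = Δv₁ + Δv₂ = 4.514 km/s.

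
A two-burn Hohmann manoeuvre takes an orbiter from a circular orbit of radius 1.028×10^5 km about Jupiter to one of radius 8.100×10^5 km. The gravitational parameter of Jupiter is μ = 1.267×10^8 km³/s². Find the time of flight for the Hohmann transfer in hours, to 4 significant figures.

The Hohmann ellipse has a_t = (r₁ + r₂)/2 = 4.564×10^5 km.
Half the transfer-orbit period gives t = π√(a_t³/μ) = 86056 s.
Converting: 86056 s ÷ 3600 s/hour = 23.90 hours.

t = 23.90 hours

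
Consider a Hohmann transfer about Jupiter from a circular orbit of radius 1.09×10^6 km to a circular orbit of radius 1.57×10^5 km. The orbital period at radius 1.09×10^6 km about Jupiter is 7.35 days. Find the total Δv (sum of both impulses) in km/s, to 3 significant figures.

From Kepler's third law T² = 4π²r³/μ at r = 1.09×10^6 km, T = 7.35 days = 7.35 × 86400 s = 6.3504×10^5 s: μ = 4π²r³/T² = 1.26776×10^8 km³/s².
Transfer-ellipse semi-major axis a_t = (r₁ + r₂)/2 = (1.090×10^6 + 1.570×10^5)/2 = 6.235×10^5 km.
At r₁ the circular-orbit speed is v₁ = √(μ/r₁) = 10.785 km/s.
Transfer-orbit speed at r₁ (vis-viva): v_a = √[μ(2/r₁ − 1/a_t)] = 5.4117 km/s.
First burn Δv₁ = |v_a − v₁| = 5.373 km/s.
Circular speed at r₂: v₂ = √(μ/r₂) = 28.416 km/s.
Transfer-orbit speed at r₂: v_p = √[μ(2/r₂ − 1/a_t)] = 37.572 km/s.
Second burn Δv₂ = |v₂ − v_p| = 9.156 km/s.
Total Δv = Δv₁ + Δv₂ = 14.53 km/s.

Δv = 14.5 km/s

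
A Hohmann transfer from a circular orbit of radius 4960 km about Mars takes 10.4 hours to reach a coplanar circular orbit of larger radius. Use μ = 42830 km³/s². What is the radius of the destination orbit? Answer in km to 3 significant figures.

Transfer time t = 10.4 hours = 37440 s, and t = π√(a_t³/μ).
So a_t = (μ t²/π²)^(1/3) = (42830 × (37440)² / π²)^(1/3) = 18254.6 km.
Since a_t = (r₁ + r₂)/2, r₂ = 2a_t − r₁ = 2×18254.6 − 4960 = 31549.2 km.

r₂ = 31500 km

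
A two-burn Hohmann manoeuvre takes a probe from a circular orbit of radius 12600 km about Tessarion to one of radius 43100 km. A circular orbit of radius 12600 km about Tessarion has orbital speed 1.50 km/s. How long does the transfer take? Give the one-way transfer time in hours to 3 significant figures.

t = 24.1 hours

From the circular-orbit relation v² = μ/r at r = 12600 km: μ = v²r = (1.50)² × 12600 = 28350.0 km³/s².
Transfer-ellipse semi-major axis a_t = (r₁ + r₂)/2 = (12600 + 43100)/2 = 27850 km.
By Kepler's third law the transfer-orbit period is T = 2π√(a_t³/μ), so t = T/2 = 86720 s.
Converting: 86720 s ÷ 3600 s/hour = 24.1 hours.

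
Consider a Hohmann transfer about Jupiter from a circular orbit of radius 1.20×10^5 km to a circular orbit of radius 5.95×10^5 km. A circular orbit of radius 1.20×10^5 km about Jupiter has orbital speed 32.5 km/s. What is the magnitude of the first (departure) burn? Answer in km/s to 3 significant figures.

Δv₁ = 9.43 km/s

From the circular-orbit relation v² = μ/r at r = 1.20×10^5 km: μ = v²r = (32.5)² × 1.20×10^5 = 1.26750×10^8 km³/s².
Semi-major axis of the transfer orbit: a_t = (1.200×10^5 + 5.950×10^5)/2 = 3.575×10^5 km.
On the circular orbit at r = 1.200×10^5 km, v_c = √(μ/r) = 32.500 km/s.
Vis-viva on the transfer ellipse at r = 1.200×10^5 km gives v_t = √[μ(2/r − 1/a_t)] = 41.928 km/s.
Δv₁ = |v_t − v_c| = |41.928 − 32.500| = 9.428 km/s.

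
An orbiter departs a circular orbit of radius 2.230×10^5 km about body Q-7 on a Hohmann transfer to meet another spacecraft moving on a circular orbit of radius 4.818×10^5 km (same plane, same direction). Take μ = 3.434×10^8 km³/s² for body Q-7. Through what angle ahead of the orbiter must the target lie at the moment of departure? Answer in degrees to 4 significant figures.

Transfer-ellipse semi-major axis a_t = (r₁ + r₂)/2 = (2.230×10^5 + 4.818×10^5)/2 = 3.524×10^5 km.
Transfer time t = π√(a_t³/μ) = 35470 s.
The target's mean motion on its circular orbit is ω₂ = √(μ/r₂³) = 5.541×10^-5 rad/s.
Angle swept by the target during transfer: ω₂·t = 1.965 rad = 112.6°.
The orbiter traverses 180° on the transfer ellipse, so the target must lead by 180° − 112.6° = 67.40°.

φ = 67.40°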